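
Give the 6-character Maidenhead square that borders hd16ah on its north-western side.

HD06xi

Longitude subsquare a = 0; −1 → -1, wraps to 23 = x, carry into square.
Longitude square 1; −1 → 0.
Latitude subsquare h = 7; +1 → 8 = i.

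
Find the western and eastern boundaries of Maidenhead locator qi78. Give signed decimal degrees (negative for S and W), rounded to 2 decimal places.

154.00, 156.00

Field Q=16, I=8: +16·20° lon, +8·10° lat → SW at lon 140°, lat -10°.
Square 7, 8: +7·2° lon, +8·1° lat → SW at lon 154°, lat -2°.
Cell spans 2° lon × 1° lat.
west 154.00, east 156.00.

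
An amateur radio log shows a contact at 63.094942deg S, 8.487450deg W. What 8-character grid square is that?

IC56sv17

Shift to the Maidenhead origin (180°W, 90°S): lon 171.51255, lat 26.90506.
Field (20°×10°, letters A–R): 171.51255/20 → 8 → I, 26.90506/10 → 2 → C; chars IC.
Square (2°×1°, digits 0–9): 11.51255/2 → 5, 6.90506/1 → 6; chars 56.
Subsquare (5′×2.5′, letters a–x): 1.51255/0.0833333 → 18 → s, 0.90506/0.0416667 → 21 → v; chars sv.
Extended square (30″×15″, digits 0–9): 0.01255/0.00833333 → 1, 0.03006/0.00416667 → 7; chars 17.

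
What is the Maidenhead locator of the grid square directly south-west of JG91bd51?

JG91bd40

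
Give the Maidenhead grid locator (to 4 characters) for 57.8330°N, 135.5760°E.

Offset from 180°W / 90°S: lon 315.58°, lat 147.83°.
Field (20°×10°, letters A–R): lon ⌊315.58/20⌋ = 15 → P; lat ⌊147.83/10⌋ = 14 → O.
Square (2°×1°, digits 0–9): lon ⌊15.58/2⌋ = 7; lat ⌊7.83/1⌋ = 7.

PO77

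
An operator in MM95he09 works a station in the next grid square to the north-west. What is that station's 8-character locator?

MM95gf90

Longitude extended square 0; −1 → -1, wraps to 9, carry into subsquare.
Longitude subsquare h = 7; −1 → 6 = g.
Latitude extended square 9; +1 → 10, wraps to 0, carry into subsquare.
Latitude subsquare e = 4; +1 → 5 = f.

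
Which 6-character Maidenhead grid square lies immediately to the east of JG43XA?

Longitude subsquare x = 23; +1 → 24, wraps to 0 = a, carry into square.
Longitude square 4; +1 → 5.
The latitude characters are unchanged.

JG53aa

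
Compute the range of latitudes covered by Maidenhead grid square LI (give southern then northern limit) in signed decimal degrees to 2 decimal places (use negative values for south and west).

-10.00, 0.00

Field L=11, I=8: +11·20° lon, +8·10° lat → SW at lon 40°, lat -10°.
Cell spans 20° lon × 10° lat.
south -10.00, north 0.00.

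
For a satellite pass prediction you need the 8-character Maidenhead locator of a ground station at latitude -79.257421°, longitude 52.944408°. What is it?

Offset from 180°W / 90°S: lon 232.94441°, lat 10.74258°.
Field (20°×10°, letters A–R): 232.94441/20 → 11 → L, 10.74258/10 → 1 → B; chars LB.
Square (2°×1°, digits 0–9): 12.94441/2 → 6, 0.74258/1 → 0; chars 60.
Subsquare (5′×2.5′, letters a–x): 0.94441/0.0833333 → 11 → l, 0.74258/0.0416667 → 17 → r; chars lr.
Extended square (30″×15″, digits 0–9): 0.02774/0.00833333 → 3, 0.03425/0.00416667 → 8; chars 38.

LB60lr38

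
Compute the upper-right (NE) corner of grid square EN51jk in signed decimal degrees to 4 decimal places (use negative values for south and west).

41.4583, -89.1667

Field E=4, N=13: +4·20° lon, +13·10° lat → SW at lon -100°, lat 40°.
Square 5, 1: +5·2° lon, +1·1° lat → SW at lon -90°, lat 41°.
Subsquare j=9, k=10: +9·0.0833333° lon, +10·0.0416667° lat → SW at lon -89.25°, lat 41.4167°.
Cell spans 0.0833333° lon × 0.0416667° lat. NE corner is SW corner plus one full cell.
latitude 41.4583, longitude -89.1667.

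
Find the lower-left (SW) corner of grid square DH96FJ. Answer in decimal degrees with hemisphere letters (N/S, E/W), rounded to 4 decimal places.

13.6250° S, 101.5833° W

Field D=3, H=7: +3·20° lon, +7·10° lat → SW at lon -120°, lat -20°.
Square 9, 6: +9·2° lon, +6·1° lat → SW at lon -102°, lat -14°.
Subsquare f=5, j=9: +5·0.0833333° lon, +9·0.0416667° lat → SW at lon -101.583°, lat -13.625°.
latitude 13.6250° S, longitude 101.5833° W.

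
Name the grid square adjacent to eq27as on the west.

Longitude subsquare a = 0; −1 → -1, wraps to 23 = x, carry into square.
Longitude square 2; −1 → 1.
The latitude characters are unchanged.

EQ17xs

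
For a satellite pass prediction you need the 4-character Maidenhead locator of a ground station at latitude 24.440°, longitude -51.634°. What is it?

GL44

Shift to the Maidenhead origin (180°W, 90°S): lon 128.37, lat 114.44.
Field (20°×10°, letters A–R): 128.37/20 → 6 → G, 114.44/10 → 11 → L; chars GL.
Square (2°×1°, digits 0–9): 8.37/2 → 4, 4.44/1 → 4; chars 44.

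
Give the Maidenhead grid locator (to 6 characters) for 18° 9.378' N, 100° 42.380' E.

OK08id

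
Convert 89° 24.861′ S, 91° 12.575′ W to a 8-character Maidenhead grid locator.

EA40jo40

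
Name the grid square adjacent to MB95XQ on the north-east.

NB05ar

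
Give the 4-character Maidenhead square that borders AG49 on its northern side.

AH40

Latitude square 9; +1 → 10, wraps to 0, carry into field.
Latitude field G = 6; +1 → 7 = H.
The longitude characters are unchanged.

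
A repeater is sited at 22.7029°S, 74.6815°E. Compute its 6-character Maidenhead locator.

Offset from 180°W / 90°S: lon 254.6815°, lat 67.2971°.
Field (20°×10°, letters A–R): lon ⌊254.6815/20⌋ = 12 → M; lat ⌊67.2971/10⌋ = 6 → G.
Square (2°×1°, digits 0–9): lon ⌊14.6815/2⌋ = 7; lat ⌊7.2971/1⌋ = 7.
Subsquare (5′×2.5′, letters a–x): lon ⌊0.6815/0.0833333⌋ = 8 → i; lat ⌊0.2971/0.0416667⌋ = 7 → h.

MG77ih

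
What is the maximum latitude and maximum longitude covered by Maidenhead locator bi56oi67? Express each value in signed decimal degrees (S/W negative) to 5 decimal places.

-3.63333, -148.77500

Field B=1, I=8: +1·20° lon, +8·10° lat → SW at lon -160°, lat -10°.
Square 5, 6: +5·2° lon, +6·1° lat → SW at lon -150°, lat -4°.
Subsquare o=14, i=8: +14·0.0833333° lon, +8·0.0416667° lat → SW at lon -148.833°, lat -3.66667°.
Extended square 6, 7: +6·0.00833333° lon, +7·0.00416667° lat → SW at lon -148.783°, lat -3.6375°.
Cell spans 0.00833333° lon × 0.00416667° lat. NE corner is SW corner plus one full cell.
latitude -3.63333, longitude -148.77500.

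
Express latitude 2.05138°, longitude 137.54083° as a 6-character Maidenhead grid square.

PJ82sb

Add 180° to longitude and 90° to latitude: 317.5408, 92.0514.
Field: lon ⌊317.5408/20⌋ = 15 → P; lat ⌊92.0514/10⌋ = 9 → J.
Square: lon ⌊17.5408/2⌋ = 8; lat ⌊2.0514/1⌋ = 2.
Subsquare: lon ⌊1.5408/0.0833333⌋ = 18 → s; lat ⌊0.0514/0.0416667⌋ = 1 → b.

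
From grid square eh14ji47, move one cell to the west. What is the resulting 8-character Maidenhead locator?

EH14ji37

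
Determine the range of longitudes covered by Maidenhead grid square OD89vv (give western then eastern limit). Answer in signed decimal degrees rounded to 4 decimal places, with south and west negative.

117.7500, 117.8333

Field O=14, D=3: +14·20° lon, +3·10° lat → SW at lon 100°, lat -60°.
Square 8, 9: +8·2° lon, +9·1° lat → SW at lon 116°, lat -51°.
Subsquare v=21, v=21: +21·0.0833333° lon, +21·0.0416667° lat → SW at lon 117.75°, lat -50.125°.
Cell spans 0.0833333° lon × 0.0416667° lat.
west 117.7500, east 117.8333.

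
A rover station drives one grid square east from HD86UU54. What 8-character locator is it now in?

Longitude extended square 5; +1 → 6.
The latitude characters are unchanged.

HD86uu64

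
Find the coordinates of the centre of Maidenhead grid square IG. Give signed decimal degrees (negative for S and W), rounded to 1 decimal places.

Field I=8, G=6: +8·20° lon, +6·10° lat → SW at lon -20°, lat -30°.
Cell spans 20° lon × 10° lat. Centre is SW corner plus half of each.
latitude -25.0, longitude -10.0.

-25.0, -10.0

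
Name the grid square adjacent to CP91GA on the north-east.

CP91hb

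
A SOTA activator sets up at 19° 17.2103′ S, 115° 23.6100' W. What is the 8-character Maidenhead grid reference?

DH20hr21

Add 180° to longitude and 90° to latitude: 64.60650, 70.71316.
Field: 64.60650/20 → 3 → D, 70.71316/10 → 7 → H; chars DH.
Square: 4.60650/2 → 2, 0.71316/1 → 0; chars 20.
Subsquare: 0.60650/0.0833333 → 7 → h, 0.71316/0.0416667 → 17 → r; chars hr.
Extended square: 0.02317/0.00833333 → 2, 0.00483/0.00416667 → 1; chars 21.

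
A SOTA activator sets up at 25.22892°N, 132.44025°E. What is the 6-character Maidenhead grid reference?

PL65ff

Shift to the Maidenhead origin (180°W, 90°S): lon 312.4402, lat 115.2289.
Field: 312.4402/20 → 15 → P, 115.2289/10 → 11 → L; chars PL.
Square: 12.4402/2 → 6, 5.2289/1 → 5; chars 65.
Subsquare: 0.4402/0.0833333 → 5 → f, 0.2289/0.0416667 → 5 → f; chars ff.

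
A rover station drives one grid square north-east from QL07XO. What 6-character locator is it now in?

Longitude subsquare x = 23; +1 → 24, wraps to 0 = a, carry into square.
Longitude square 0; +1 → 1.
Latitude subsquare o = 14; +1 → 15 = p.

QL17ap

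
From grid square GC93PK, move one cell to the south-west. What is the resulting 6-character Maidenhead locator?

GC93oj

Longitude subsquare p = 15; −1 → 14 = o.
Latitude subsquare k = 10; −1 → 9 = j.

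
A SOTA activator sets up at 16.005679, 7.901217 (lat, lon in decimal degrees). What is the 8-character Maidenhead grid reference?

JK36wa81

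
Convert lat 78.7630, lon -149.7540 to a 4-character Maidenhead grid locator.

BQ58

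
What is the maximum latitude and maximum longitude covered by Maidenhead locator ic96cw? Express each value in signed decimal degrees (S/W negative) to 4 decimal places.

-63.0417, -1.7500

Field I=8, C=2: +8·20° lon, +2·10° lat → SW at lon -20°, lat -70°.
Square 9, 6: +9·2° lon, +6·1° lat → SW at lon -2°, lat -64°.
Subsquare c=2, w=22: +2·0.0833333° lon, +22·0.0416667° lat → SW at lon -1.83333°, lat -63.0833°.
Cell spans 0.0833333° lon × 0.0416667° lat. NE corner is SW corner plus one full cell.
latitude -63.0417, longitude -1.7500.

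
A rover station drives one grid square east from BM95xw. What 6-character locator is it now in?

CM05aw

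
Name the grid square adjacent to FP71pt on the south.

FP71ps

Latitude subsquare t = 19; −1 → 18 = s.
The longitude characters are unchanged.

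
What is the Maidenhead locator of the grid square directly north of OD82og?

Latitude subsquare g = 6; +1 → 7 = h.
The longitude characters are unchanged.

OD82oh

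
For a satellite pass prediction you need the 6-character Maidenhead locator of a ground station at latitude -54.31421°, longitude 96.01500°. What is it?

Add 180° to longitude and 90° to latitude: 276.0150, 35.6858.
Field: lon ⌊276.0150/20⌋ = 13 → N; lat ⌊35.6858/10⌋ = 3 → D.
Square: lon ⌊16.0150/2⌋ = 8; lat ⌊5.6858/1⌋ = 5.
Subsquare: lon ⌊0.0150/0.0833333⌋ = 0 → a; lat ⌊0.6858/0.0416667⌋ = 16 → q.

ND85aq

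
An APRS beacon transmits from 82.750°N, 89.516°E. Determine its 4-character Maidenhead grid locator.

Shift to the Maidenhead origin (180°W, 90°S): lon 269.52, lat 172.75.
Field: lon ⌊269.52/20⌋ = 13 → N; lat ⌊172.75/10⌋ = 17 → R.
Square: lon ⌊9.52/2⌋ = 4; lat ⌊2.75/1⌋ = 2.

NR42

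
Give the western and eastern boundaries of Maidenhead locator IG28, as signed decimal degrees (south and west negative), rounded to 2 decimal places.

Field I=8, G=6: +8·20° lon, +6·10° lat → SW at lon -20°, lat -30°.
Square 2, 8: +2·2° lon, +8·1° lat → SW at lon -16°, lat -22°.
Cell spans 2° lon × 1° lat.
west -16.00, east -14.00.

-16.00, -14.00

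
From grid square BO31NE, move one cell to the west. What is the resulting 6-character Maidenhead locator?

BO31me

Longitude subsquare n = 13; −1 → 12 = m.
The latitude characters are unchanged.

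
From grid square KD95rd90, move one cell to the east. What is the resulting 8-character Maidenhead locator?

KD95sd00

Longitude extended square 9; +1 → 10, wraps to 0, carry into subsquare.
Longitude subsquare r = 17; +1 → 18 = s.
The latitude characters are unchanged.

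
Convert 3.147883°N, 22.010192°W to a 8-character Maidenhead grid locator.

HJ83xd85

Add 180° to longitude and 90° to latitude: 157.98981, 93.14788.
Field: 157.98981/20 → 7 → H, 93.14788/10 → 9 → J; chars HJ.
Square: 17.98981/2 → 8, 3.14788/1 → 3; chars 83.
Subsquare: 1.98981/0.0833333 → 23 → x, 0.14788/0.0416667 → 3 → d; chars xd.
Extended square: 0.07314/0.00833333 → 8, 0.02288/0.00416667 → 5; chars 85.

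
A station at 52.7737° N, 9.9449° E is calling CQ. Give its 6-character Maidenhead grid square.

JO42xs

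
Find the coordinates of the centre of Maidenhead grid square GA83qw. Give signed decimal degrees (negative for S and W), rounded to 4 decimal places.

-86.0625, -42.6250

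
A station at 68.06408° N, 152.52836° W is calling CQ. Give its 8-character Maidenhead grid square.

BP38rb65

Shift to the Maidenhead origin (180°W, 90°S): lon 27.47164, lat 158.06408.
Field (20°×10°, letters A–R): lon ⌊27.47164/20⌋ = 1 → B; lat ⌊158.06408/10⌋ = 15 → P.
Square (2°×1°, digits 0–9): lon ⌊7.47164/2⌋ = 3; lat ⌊8.06408/1⌋ = 8.
Subsquare (5′×2.5′, letters a–x): lon ⌊1.47164/0.0833333⌋ = 17 → r; lat ⌊0.06408/0.0416667⌋ = 1 → b.
Extended square (30″×15″, digits 0–9): lon ⌊0.05497/0.00833333⌋ = 6; lat ⌊0.02241/0.00416667⌋ = 5.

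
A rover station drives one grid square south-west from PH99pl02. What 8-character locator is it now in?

PH99ol91

Longitude extended square 0; −1 → -1, wraps to 9, carry into subsquare.
Longitude subsquare p = 15; −1 → 14 = o.
Latitude extended square 2; −1 → 1.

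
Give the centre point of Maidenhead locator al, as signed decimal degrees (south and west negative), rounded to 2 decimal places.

Field A=0, L=11: +0·20° lon, +11·10° lat → SW at lon -180°, lat 20°.
Cell spans 20° lon × 10° lat. Centre is SW corner plus half of each.
latitude 25.00, longitude -170.00.

25.00, -170.00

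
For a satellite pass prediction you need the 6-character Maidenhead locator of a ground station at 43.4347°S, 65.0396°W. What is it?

Offset from 180°W / 90°S: lon 114.9604°, lat 46.5653°.
Field: lon ⌊114.9604/20⌋ = 5 → F; lat ⌊46.5653/10⌋ = 4 → E.
Square: lon ⌊14.9604/2⌋ = 7; lat ⌊6.5653/1⌋ = 6.
Subsquare: lon ⌊0.9604/0.0833333⌋ = 11 → l; lat ⌊0.5653/0.0416667⌋ = 13 → n.

FE76ln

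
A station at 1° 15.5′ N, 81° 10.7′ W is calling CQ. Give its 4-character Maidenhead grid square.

Shift to the Maidenhead origin (180°W, 90°S): lon 98.82, lat 91.26.
Field (20°×10°, letters A–R): lon ⌊98.82/20⌋ = 4 → E; lat ⌊91.26/10⌋ = 9 → J.
Square (2°×1°, digits 0–9): lon ⌊18.82/2⌋ = 9; lat ⌊1.26/1⌋ = 1.

EJ91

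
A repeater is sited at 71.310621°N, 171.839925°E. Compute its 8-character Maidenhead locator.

Add 180° to longitude and 90° to latitude: 351.83992, 161.31062.
Field: lon ⌊351.83992/20⌋ = 17 → R; lat ⌊161.31062/10⌋ = 16 → Q.
Square: lon ⌊11.83992/2⌋ = 5; lat ⌊1.31062/1⌋ = 1.
Subsquare: lon ⌊1.83992/0.0833333⌋ = 22 → w; lat ⌊0.31062/0.0416667⌋ = 7 → h.
Extended square: lon ⌊0.00659/0.00833333⌋ = 0; lat ⌊0.01895/0.00416667⌋ = 4.

RQ51wh04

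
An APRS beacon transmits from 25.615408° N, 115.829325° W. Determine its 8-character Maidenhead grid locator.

Offset from 180°W / 90°S: lon 64.17068°, lat 115.61541°.
Field: lon ⌊64.17068/20⌋ = 3 → D; lat ⌊115.61541/10⌋ = 11 → L.
Square: lon ⌊4.17068/2⌋ = 2; lat ⌊5.61541/1⌋ = 5.
Subsquare: lon ⌊0.17068/0.0833333⌋ = 2 → c; lat ⌊0.61541/0.0416667⌋ = 14 → o.
Extended square: lon ⌊0.00401/0.00833333⌋ = 0; lat ⌊0.03207/0.00416667⌋ = 7.

DL25co07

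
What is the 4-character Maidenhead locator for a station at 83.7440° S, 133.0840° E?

PA66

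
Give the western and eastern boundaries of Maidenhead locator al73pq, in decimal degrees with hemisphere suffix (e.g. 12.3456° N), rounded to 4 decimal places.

164.7500° W, 164.6667° W

Field A=0, L=11: +0·20° lon, +11·10° lat → SW at lon -180°, lat 20°.
Square 7, 3: +7·2° lon, +3·1° lat → SW at lon -166°, lat 23°.
Subsquare p=15, q=16: +15·0.0833333° lon, +16·0.0416667° lat → SW at lon -164.75°, lat 23.6667°.
Cell spans 0.0833333° lon × 0.0416667° lat.
west 164.7500° W, east 164.6667° W.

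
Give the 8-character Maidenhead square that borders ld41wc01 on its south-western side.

LD41vc90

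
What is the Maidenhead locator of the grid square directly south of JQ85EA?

Latitude subsquare a = 0; −1 → -1, wraps to 23 = x, carry into square.
Latitude square 5; −1 → 4.
The longitude characters are unchanged.

JQ84ex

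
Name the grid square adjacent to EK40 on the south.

EJ49

Latitude square 0; −1 → -1, wraps to 9, carry into field.
Latitude field K = 10; −1 → 9 = J.
The longitude characters are unchanged.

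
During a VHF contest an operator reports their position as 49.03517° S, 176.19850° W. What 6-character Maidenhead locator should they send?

AE10vx

Offset from 180°W / 90°S: lon 3.8015°, lat 40.9648°.
Field (20°×10°, letters A–R): 3.8015/20 → 0 → A, 40.9648/10 → 4 → E; chars AE.
Square (2°×1°, digits 0–9): 3.8015/2 → 1, 0.9648/1 → 0; chars 10.
Subsquare (5′×2.5′, letters a–x): 1.8015/0.0833333 → 21 → v, 0.9648/0.0416667 → 23 → x; chars vx.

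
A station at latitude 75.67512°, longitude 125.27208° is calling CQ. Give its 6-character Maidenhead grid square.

Add 180° to longitude and 90° to latitude: 305.2721, 165.6751.
Field (20°×10°, letters A–R): 305.2721/20 → 15 → P, 165.6751/10 → 16 → Q; chars PQ.
Square (2°×1°, digits 0–9): 5.2721/2 → 2, 5.6751/1 → 5; chars 25.
Subsquare (5′×2.5′, letters a–x): 1.2721/0.0833333 → 15 → p, 0.6751/0.0416667 → 16 → q; chars pq.

PQ25pq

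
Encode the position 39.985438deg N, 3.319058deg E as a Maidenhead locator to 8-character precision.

JM19px86

Shift to the Maidenhead origin (180°W, 90°S): lon 183.31906, lat 129.98544.
Field (20°×10°, letters A–R): lon ⌊183.31906/20⌋ = 9 → J; lat ⌊129.98544/10⌋ = 12 → M.
Square (2°×1°, digits 0–9): lon ⌊3.31906/2⌋ = 1; lat ⌊9.98544/1⌋ = 9.
Subsquare (5′×2.5′, letters a–x): lon ⌊1.31906/0.0833333⌋ = 15 → p; lat ⌊0.98544/0.0416667⌋ = 23 → x.
Extended square (30″×15″, digits 0–9): lon ⌊0.06906/0.00833333⌋ = 8; lat ⌊0.02710/0.00416667⌋ = 6.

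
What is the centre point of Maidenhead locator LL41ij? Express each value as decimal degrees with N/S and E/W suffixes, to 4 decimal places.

21.3958° N, 48.7083° E

Field L=11, L=11: +11·20° lon, +11·10° lat → SW at lon 40°, lat 20°.
Square 4, 1: +4·2° lon, +1·1° lat → SW at lon 48°, lat 21°.
Subsquare i=8, j=9: +8·0.0833333° lon, +9·0.0416667° lat → SW at lon 48.6667°, lat 21.375°.
Cell spans 0.0833333° lon × 0.0416667° lat. Centre is SW corner plus half of each.
latitude 21.3958° N, longitude 48.7083° E.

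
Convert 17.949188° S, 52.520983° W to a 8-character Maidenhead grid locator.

Add 180° to longitude and 90° to latitude: 127.47902, 72.05081.
Field: lon ⌊127.47902/20⌋ = 6 → G; lat ⌊72.05081/10⌋ = 7 → H.
Square: lon ⌊7.47902/2⌋ = 3; lat ⌊2.05081/1⌋ = 2.
Subsquare: lon ⌊1.47902/0.0833333⌋ = 17 → r; lat ⌊0.05081/0.0416667⌋ = 1 → b.
Extended square: lon ⌊0.06235/0.00833333⌋ = 7; lat ⌊0.00915/0.00416667⌋ = 2.

GH32rb72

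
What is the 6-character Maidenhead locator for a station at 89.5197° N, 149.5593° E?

QR49sm

Add 180° to longitude and 90° to latitude: 329.5593, 179.5197.
Field: 329.5593/20 → 16 → Q, 179.5197/10 → 17 → R; chars QR.
Square: 9.5593/2 → 4, 9.5197/1 → 9; chars 49.
Subsquare: 1.5593/0.0833333 → 18 → s, 0.5197/0.0416667 → 12 → m; chars sm.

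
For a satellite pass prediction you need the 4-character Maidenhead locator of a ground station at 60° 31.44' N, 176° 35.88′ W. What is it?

AP10

Shift to the Maidenhead origin (180°W, 90°S): lon 3.40, lat 150.52.
Field: lon ⌊3.40/20⌋ = 0 → A; lat ⌊150.52/10⌋ = 15 → P.
Square: lon ⌊3.40/2⌋ = 1; lat ⌊0.52/1⌋ = 0.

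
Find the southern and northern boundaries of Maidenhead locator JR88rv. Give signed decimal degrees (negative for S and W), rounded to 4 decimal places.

88.8750, 88.9167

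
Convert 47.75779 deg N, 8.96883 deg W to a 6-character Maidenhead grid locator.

IN57ms

Add 180° to longitude and 90° to latitude: 171.0312, 137.7578.
Field (20°×10°, letters A–R): lon ⌊171.0312/20⌋ = 8 → I; lat ⌊137.7578/10⌋ = 13 → N.
Square (2°×1°, digits 0–9): lon ⌊11.0312/2⌋ = 5; lat ⌊7.7578/1⌋ = 7.
Subsquare (5′×2.5′, letters a–x): lon ⌊1.0312/0.0833333⌋ = 12 → m; lat ⌊0.7578/0.0416667⌋ = 18 → s.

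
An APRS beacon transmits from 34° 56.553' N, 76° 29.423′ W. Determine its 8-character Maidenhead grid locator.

FM14sw16

Shift to the Maidenhead origin (180°W, 90°S): lon 103.50962, lat 124.94255.
Field: 103.50962/20 → 5 → F, 124.94255/10 → 12 → M; chars FM.
Square: 3.50962/2 → 1, 4.94255/1 → 4; chars 14.
Subsquare: 1.50962/0.0833333 → 18 → s, 0.94255/0.0416667 → 22 → w; chars sw.
Extended square: 0.00962/0.00833333 → 1, 0.02588/0.00416667 → 6; chars 16.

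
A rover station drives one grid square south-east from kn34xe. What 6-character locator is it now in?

Longitude subsquare x = 23; +1 → 24, wraps to 0 = a, carry into square.
Longitude square 3; +1 → 4.
Latitude subsquare e = 4; −1 → 3 = d.

KN44ad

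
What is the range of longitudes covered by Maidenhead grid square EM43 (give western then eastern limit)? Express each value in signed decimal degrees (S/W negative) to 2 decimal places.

-92.00, -90.00

Field E=4, M=12: +4·20° lon, +12·10° lat → SW at lon -100°, lat 30°.
Square 4, 3: +4·2° lon, +3·1° lat → SW at lon -92°, lat 33°.
Cell spans 2° lon × 1° lat.
west -92.00, east -90.00.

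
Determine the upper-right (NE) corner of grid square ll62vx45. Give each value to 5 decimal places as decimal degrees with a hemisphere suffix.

Field L=11, L=11: +11·20° lon, +11·10° lat → SW at lon 40°, lat 20°.
Square 6, 2: +6·2° lon, +2·1° lat → SW at lon 52°, lat 22°.
Subsquare v=21, x=23: +21·0.0833333° lon, +23·0.0416667° lat → SW at lon 53.75°, lat 22.9583°.
Extended square 4, 5: +4·0.00833333° lon, +5·0.00416667° lat → SW at lon 53.7833°, lat 22.9792°.
Cell spans 0.00833333° lon × 0.00416667° lat. NE corner is SW corner plus one full cell.
latitude 22.98333° N, longitude 53.79167° E.

22.98333° N, 53.79167° E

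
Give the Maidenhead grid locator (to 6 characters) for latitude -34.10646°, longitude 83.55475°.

Offset from 180°W / 90°S: lon 263.5548°, lat 55.8935°.
Field: 263.5548/20 → 13 → N, 55.8935/10 → 5 → F; chars NF.
Square: 3.5548/2 → 1, 5.8935/1 → 5; chars 15.
Subsquare: 1.5548/0.0833333 → 18 → s, 0.8935/0.0416667 → 21 → v; chars sv.

NF15sv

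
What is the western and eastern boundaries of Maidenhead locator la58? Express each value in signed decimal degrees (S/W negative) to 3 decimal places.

50.000, 52.000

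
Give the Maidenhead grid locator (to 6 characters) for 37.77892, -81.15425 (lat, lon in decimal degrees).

Shift to the Maidenhead origin (180°W, 90°S): lon 98.8457, lat 127.7789.
Field (20°×10°, letters A–R): 98.8457/20 → 4 → E, 127.7789/10 → 12 → M; chars EM.
Square (2°×1°, digits 0–9): 18.8457/2 → 9, 7.7789/1 → 7; chars 97.
Subsquare (5′×2.5′, letters a–x): 0.8457/0.0833333 → 10 → k, 0.7789/0.0416667 → 18 → s; chars ks.

EM97ks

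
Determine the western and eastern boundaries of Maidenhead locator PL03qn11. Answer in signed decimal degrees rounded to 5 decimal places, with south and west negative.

121.34167, 121.35000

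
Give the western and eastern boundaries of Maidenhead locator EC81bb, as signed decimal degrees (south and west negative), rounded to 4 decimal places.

-83.9167, -83.8333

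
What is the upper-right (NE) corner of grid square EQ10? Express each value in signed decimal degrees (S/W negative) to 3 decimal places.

Field E=4, Q=16: +4·20° lon, +16·10° lat → SW at lon -100°, lat 70°.
Square 1, 0: +1·2° lon, +0·1° lat → SW at lon -98°, lat 70°.
Cell spans 2° lon × 1° lat. NE corner is SW corner plus one full cell.
latitude 71.000, longitude -96.000.

71.000, -96.000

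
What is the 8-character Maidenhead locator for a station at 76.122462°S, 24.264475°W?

HB73uv80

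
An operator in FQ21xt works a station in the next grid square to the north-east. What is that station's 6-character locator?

FQ31au

Longitude subsquare x = 23; +1 → 24, wraps to 0 = a, carry into square.
Longitude square 2; +1 → 3.
Latitude subsquare t = 19; +1 → 20 = u.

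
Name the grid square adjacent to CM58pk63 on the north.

CM58pk64

Latitude extended square 3; +1 → 4.
The longitude characters are unchanged.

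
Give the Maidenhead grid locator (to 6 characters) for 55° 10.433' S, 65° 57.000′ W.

Shift to the Maidenhead origin (180°W, 90°S): lon 114.0500, lat 34.8261.
Field (20°×10°, letters A–R): lon ⌊114.0500/20⌋ = 5 → F; lat ⌊34.8261/10⌋ = 3 → D.
Square (2°×1°, digits 0–9): lon ⌊14.0500/2⌋ = 7; lat ⌊4.8261/1⌋ = 4.
Subsquare (5′×2.5′, letters a–x): lon ⌊0.0500/0.0833333⌋ = 0 → a; lat ⌊0.8261/0.0416667⌋ = 19 → t.

FD74at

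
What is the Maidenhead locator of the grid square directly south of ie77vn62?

Latitude extended square 2; −1 → 1.
The longitude characters are unchanged.

IE77vn61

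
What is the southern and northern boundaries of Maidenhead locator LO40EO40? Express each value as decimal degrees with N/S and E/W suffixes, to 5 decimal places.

Field L=11, O=14: +11·20° lon, +14·10° lat → SW at lon 40°, lat 50°.
Square 4, 0: +4·2° lon, +0·1° lat → SW at lon 48°, lat 50°.
Subsquare e=4, o=14: +4·0.0833333° lon, +14·0.0416667° lat → SW at lon 48.3333°, lat 50.5833°.
Extended square 4, 0: +4·0.00833333° lon, +0·0.00416667° lat → SW at lon 48.3667°, lat 50.5833°.
Cell spans 0.00833333° lon × 0.00416667° lat.
south 50.58333° N, north 50.58750° N.

50.58333° N, 50.58750° N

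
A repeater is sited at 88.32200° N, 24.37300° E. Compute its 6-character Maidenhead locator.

KR28eh

Offset from 180°W / 90°S: lon 204.3730°, lat 178.3220°.
Field: 204.3730/20 → 10 → K, 178.3220/10 → 17 → R; chars KR.
Square: 4.3730/2 → 2, 8.3220/1 → 8; chars 28.
Subsquare: 0.3730/0.0833333 → 4 → e, 0.3220/0.0416667 → 7 → h; chars eh.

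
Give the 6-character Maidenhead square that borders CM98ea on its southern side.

Latitude subsquare a = 0; −1 → -1, wraps to 23 = x, carry into square.
Latitude square 8; −1 → 7.
The longitude characters are unchanged.

CM97ex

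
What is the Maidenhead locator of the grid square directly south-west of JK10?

JJ09

Longitude square 1; −1 → 0.
Latitude square 0; −1 → -1, wraps to 9, carry into field.
Latitude field K = 10; −1 → 9 = J.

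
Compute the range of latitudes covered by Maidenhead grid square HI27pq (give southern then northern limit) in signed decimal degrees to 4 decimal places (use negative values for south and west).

-2.3333, -2.2917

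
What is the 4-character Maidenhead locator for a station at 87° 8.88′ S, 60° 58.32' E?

Shift to the Maidenhead origin (180°W, 90°S): lon 240.97, lat 2.85.
Field: lon ⌊240.97/20⌋ = 12 → M; lat ⌊2.85/10⌋ = 0 → A.
Square: lon ⌊0.97/2⌋ = 0; lat ⌊2.85/1⌋ = 2.

MA02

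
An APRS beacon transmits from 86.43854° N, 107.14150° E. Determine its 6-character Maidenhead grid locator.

OR36nk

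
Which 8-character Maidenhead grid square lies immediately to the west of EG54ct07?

EG54bt97

Longitude extended square 0; −1 → -1, wraps to 9, carry into subsquare.
Longitude subsquare c = 2; −1 → 1 = b.
The latitude characters are unchanged.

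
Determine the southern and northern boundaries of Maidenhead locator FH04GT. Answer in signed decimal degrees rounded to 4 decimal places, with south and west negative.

Field F=5, H=7: +5·20° lon, +7·10° lat → SW at lon -80°, lat -20°.
Square 0, 4: +0·2° lon, +4·1° lat → SW at lon -80°, lat -16°.
Subsquare g=6, t=19: +6·0.0833333° lon, +19·0.0416667° lat → SW at lon -79.5°, lat -15.2083°.
Cell spans 0.0833333° lon × 0.0416667° lat.
south -15.2083, north -15.1667.

-15.2083, -15.1667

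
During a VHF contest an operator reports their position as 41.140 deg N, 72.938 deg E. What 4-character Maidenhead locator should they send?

Add 180° to longitude and 90° to latitude: 252.94, 131.14.
Field: lon ⌊252.94/20⌋ = 12 → M; lat ⌊131.14/10⌋ = 13 → N.
Square: lon ⌊12.94/2⌋ = 6; lat ⌊1.14/1⌋ = 1.

MN61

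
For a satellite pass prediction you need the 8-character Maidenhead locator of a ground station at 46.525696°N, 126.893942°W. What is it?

CN66nm26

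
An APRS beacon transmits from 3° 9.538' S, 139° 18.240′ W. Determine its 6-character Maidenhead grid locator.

Offset from 180°W / 90°S: lon 40.6960°, lat 86.8410°.
Field (20°×10°, letters A–R): 40.6960/20 → 2 → C, 86.8410/10 → 8 → I; chars CI.
Square (2°×1°, digits 0–9): 0.6960/2 → 0, 6.8410/1 → 6; chars 06.
Subsquare (5′×2.5′, letters a–x): 0.6960/0.0833333 → 8 → i, 0.8410/0.0416667 → 20 → u; chars iu.

CI06iu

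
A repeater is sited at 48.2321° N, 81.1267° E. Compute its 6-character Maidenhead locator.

Shift to the Maidenhead origin (180°W, 90°S): lon 261.1267, lat 138.2321.
Field (20°×10°, letters A–R): 261.1267/20 → 13 → N, 138.2321/10 → 13 → N; chars NN.
Square (2°×1°, digits 0–9): 1.1267/2 → 0, 8.2321/1 → 8; chars 08.
Subsquare (5′×2.5′, letters a–x): 1.1267/0.0833333 → 13 → n, 0.2321/0.0416667 → 5 → f; chars nf.

NN08nf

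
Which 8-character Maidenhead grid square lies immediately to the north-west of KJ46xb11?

Longitude extended square 1; −1 → 0.
Latitude extended square 1; +1 → 2.

KJ46xb02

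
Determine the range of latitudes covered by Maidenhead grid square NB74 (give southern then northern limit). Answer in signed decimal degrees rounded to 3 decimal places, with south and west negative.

Field N=13, B=1: +13·20° lon, +1·10° lat → SW at lon 80°, lat -80°.
Square 7, 4: +7·2° lon, +4·1° lat → SW at lon 94°, lat -76°.
Cell spans 2° lon × 1° lat.
south -76.000, north -75.000.

-76.000, -75.000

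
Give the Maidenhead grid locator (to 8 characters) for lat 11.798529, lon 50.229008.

LK51ct71

Offset from 180°W / 90°S: lon 230.22901°, lat 101.79853°.
Field: 230.22901/20 → 11 → L, 101.79853/10 → 10 → K; chars LK.
Square: 10.22901/2 → 5, 1.79853/1 → 1; chars 51.
Subsquare: 0.22901/0.0833333 → 2 → c, 0.79853/0.0416667 → 19 → t; chars ct.
Extended square: 0.06234/0.00833333 → 7, 0.00686/0.00416667 → 1; chars 71.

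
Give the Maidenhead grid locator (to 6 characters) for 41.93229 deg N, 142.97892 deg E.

QN11lw

Add 180° to longitude and 90° to latitude: 322.9789, 131.9323.
Field: 322.9789/20 → 16 → Q, 131.9323/10 → 13 → N; chars QN.
Square: 2.9789/2 → 1, 1.9323/1 → 1; chars 11.
Subsquare: 0.9789/0.0833333 → 11 → l, 0.9323/0.0416667 → 22 → w; chars lw.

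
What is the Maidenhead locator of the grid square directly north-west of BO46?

Longitude square 4; −1 → 3.
Latitude square 6; +1 → 7.

BO37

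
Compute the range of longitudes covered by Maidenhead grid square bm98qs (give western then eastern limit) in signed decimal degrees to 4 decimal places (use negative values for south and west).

Field B=1, M=12: +1·20° lon, +12·10° lat → SW at lon -160°, lat 30°.
Square 9, 8: +9·2° lon, +8·1° lat → SW at lon -142°, lat 38°.
Subsquare q=16, s=18: +16·0.0833333° lon, +18·0.0416667° lat → SW at lon -140.667°, lat 38.75°.
Cell spans 0.0833333° lon × 0.0416667° lat.
west -140.6667, east -140.5833.

-140.6667, -140.5833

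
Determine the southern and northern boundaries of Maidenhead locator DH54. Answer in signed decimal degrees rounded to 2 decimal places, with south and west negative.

Field D=3, H=7: +3·20° lon, +7·10° lat → SW at lon -120°, lat -20°.
Square 5, 4: +5·2° lon, +4·1° lat → SW at lon -110°, lat -16°.
Cell spans 2° lon × 1° lat.
south -16.00, north -15.00.

-16.00, -15.00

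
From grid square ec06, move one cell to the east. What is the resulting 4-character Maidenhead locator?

Longitude square 0; +1 → 1.
The latitude characters are unchanged.

EC16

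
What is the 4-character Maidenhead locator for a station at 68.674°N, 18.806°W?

Add 180° to longitude and 90° to latitude: 161.19, 158.67.
Field (20°×10°, letters A–R): 161.19/20 → 8 → I, 158.67/10 → 15 → P; chars IP.
Square (2°×1°, digits 0–9): 1.19/2 → 0, 8.67/1 → 8; chars 08.

IP08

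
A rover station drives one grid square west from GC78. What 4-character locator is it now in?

Longitude square 7; −1 → 6.
The latitude characters are unchanged.

GC68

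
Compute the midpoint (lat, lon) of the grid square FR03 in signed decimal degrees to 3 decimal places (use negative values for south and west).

83.500, -79.000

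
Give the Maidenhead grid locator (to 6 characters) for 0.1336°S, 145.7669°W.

Offset from 180°W / 90°S: lon 34.2331°, lat 89.8664°.
Field: lon ⌊34.2331/20⌋ = 1 → B; lat ⌊89.8664/10⌋ = 8 → I.
Square: lon ⌊14.2331/2⌋ = 7; lat ⌊9.8664/1⌋ = 9.
Subsquare: lon ⌊0.2331/0.0833333⌋ = 2 → c; lat ⌊0.8664/0.0416667⌋ = 20 → u.

BI79cu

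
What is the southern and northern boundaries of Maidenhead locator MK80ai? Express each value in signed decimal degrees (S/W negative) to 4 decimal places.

10.3333, 10.3750

Field M=12, K=10: +12·20° lon, +10·10° lat → SW at lon 60°, lat 10°.
Square 8, 0: +8·2° lon, +0·1° lat → SW at lon 76°, lat 10°.
Subsquare a=0, i=8: +0·0.0833333° lon, +8·0.0416667° lat → SW at lon 76°, lat 10.3333°.
Cell spans 0.0833333° lon × 0.0416667° lat.
south 10.3333, north 10.3750.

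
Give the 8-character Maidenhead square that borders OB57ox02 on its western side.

OB57nx92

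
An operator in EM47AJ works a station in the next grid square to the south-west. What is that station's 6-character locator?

EM37xi

Longitude subsquare a = 0; −1 → -1, wraps to 23 = x, carry into square.
Longitude square 4; −1 → 3.
Latitude subsquare j = 9; −1 → 8 = i.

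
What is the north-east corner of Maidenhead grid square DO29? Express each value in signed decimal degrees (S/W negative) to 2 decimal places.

60.00, -114.00

Field D=3, O=14: +3·20° lon, +14·10° lat → SW at lon -120°, lat 50°.
Square 2, 9: +2·2° lon, +9·1° lat → SW at lon -116°, lat 59°.
Cell spans 2° lon × 1° lat. NE corner is SW corner plus one full cell.
latitude 60.00, longitude -114.00.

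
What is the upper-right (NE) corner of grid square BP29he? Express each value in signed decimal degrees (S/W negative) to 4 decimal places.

69.2083, -155.3333

Field B=1, P=15: +1·20° lon, +15·10° lat → SW at lon -160°, lat 60°.
Square 2, 9: +2·2° lon, +9·1° lat → SW at lon -156°, lat 69°.
Subsquare h=7, e=4: +7·0.0833333° lon, +4·0.0416667° lat → SW at lon -155.417°, lat 69.1667°.
Cell spans 0.0833333° lon × 0.0416667° lat. NE corner is SW corner plus one full cell.
latitude 69.2083, longitude -155.3333.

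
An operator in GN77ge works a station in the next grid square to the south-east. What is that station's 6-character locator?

Longitude subsquare g = 6; +1 → 7 = h.
Latitude subsquare e = 4; −1 → 3 = d.

GN77hd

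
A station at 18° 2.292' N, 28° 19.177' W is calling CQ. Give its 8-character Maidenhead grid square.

Add 180° to longitude and 90° to latitude: 151.68038, 108.03820.
Field: lon ⌊151.68038/20⌋ = 7 → H; lat ⌊108.03820/10⌋ = 10 → K.
Square: lon ⌊11.68038/2⌋ = 5; lat ⌊8.03820/1⌋ = 8.
Subsquare: lon ⌊1.68038/0.0833333⌋ = 20 → u; lat ⌊0.03820/0.0416667⌋ = 0 → a.
Extended square: lon ⌊0.01372/0.00833333⌋ = 1; lat ⌊0.03820/0.00416667⌋ = 9.

HK58ua19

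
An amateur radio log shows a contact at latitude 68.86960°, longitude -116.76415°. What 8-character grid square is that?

Add 180° to longitude and 90° to latitude: 63.23585, 158.86960.
Field: 63.23585/20 → 3 → D, 158.86960/10 → 15 → P; chars DP.
Square: 3.23585/2 → 1, 8.86960/1 → 8; chars 18.
Subsquare: 1.23585/0.0833333 → 14 → o, 0.86960/0.0416667 → 20 → u; chars ou.
Extended square: 0.06918/0.00833333 → 8, 0.03627/0.00416667 → 8; chars 88.

DP18ou88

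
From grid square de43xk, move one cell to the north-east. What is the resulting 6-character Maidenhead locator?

Longitude subsquare x = 23; +1 → 24, wraps to 0 = a, carry into square.
Longitude square 4; +1 → 5.
Latitude subsquare k = 10; +1 → 11 = l.

DE53al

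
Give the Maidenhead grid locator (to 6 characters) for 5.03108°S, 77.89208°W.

Shift to the Maidenhead origin (180°W, 90°S): lon 102.1079, lat 84.9689.
Field: 102.1079/20 → 5 → F, 84.9689/10 → 8 → I; chars FI.
Square: 2.1079/2 → 1, 4.9689/1 → 4; chars 14.
Subsquare: 0.1079/0.0833333 → 1 → b, 0.9689/0.0416667 → 23 → x; chars bx.

FI14bx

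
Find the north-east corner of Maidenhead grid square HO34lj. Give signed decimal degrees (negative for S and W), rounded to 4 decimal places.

54.4167, -33.0000

Field H=7, O=14: +7·20° lon, +14·10° lat → SW at lon -40°, lat 50°.
Square 3, 4: +3·2° lon, +4·1° lat → SW at lon -34°, lat 54°.
Subsquare l=11, j=9: +11·0.0833333° lon, +9·0.0416667° lat → SW at lon -33.0833°, lat 54.375°.
Cell spans 0.0833333° lon × 0.0416667° lat. NE corner is SW corner plus one full cell.
latitude 54.4167, longitude -33.0000.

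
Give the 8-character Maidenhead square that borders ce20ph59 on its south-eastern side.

CE20ph68

Longitude extended square 5; +1 → 6.
Latitude extended square 9; −1 → 8.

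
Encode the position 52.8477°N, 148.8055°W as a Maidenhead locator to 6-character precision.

BO52ou

Offset from 180°W / 90°S: lon 31.1945°, lat 142.8477°.
Field (20°×10°, letters A–R): lon ⌊31.1945/20⌋ = 1 → B; lat ⌊142.8477/10⌋ = 14 → O.
Square (2°×1°, digits 0–9): lon ⌊11.1945/2⌋ = 5; lat ⌊2.8477/1⌋ = 2.
Subsquare (5′×2.5′, letters a–x): lon ⌊1.1945/0.0833333⌋ = 14 → o; lat ⌊0.8477/0.0416667⌋ = 20 → u.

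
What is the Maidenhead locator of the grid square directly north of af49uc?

AF49ud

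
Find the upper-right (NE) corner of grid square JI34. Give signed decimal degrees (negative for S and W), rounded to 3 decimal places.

Field J=9, I=8: +9·20° lon, +8·10° lat → SW at lon 0°, lat -10°.
Square 3, 4: +3·2° lon, +4·1° lat → SW at lon 6°, lat -6°.
Cell spans 2° lon × 1° lat. NE corner is SW corner plus one full cell.
latitude -5.000, longitude 8.000.

-5.000, 8.000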